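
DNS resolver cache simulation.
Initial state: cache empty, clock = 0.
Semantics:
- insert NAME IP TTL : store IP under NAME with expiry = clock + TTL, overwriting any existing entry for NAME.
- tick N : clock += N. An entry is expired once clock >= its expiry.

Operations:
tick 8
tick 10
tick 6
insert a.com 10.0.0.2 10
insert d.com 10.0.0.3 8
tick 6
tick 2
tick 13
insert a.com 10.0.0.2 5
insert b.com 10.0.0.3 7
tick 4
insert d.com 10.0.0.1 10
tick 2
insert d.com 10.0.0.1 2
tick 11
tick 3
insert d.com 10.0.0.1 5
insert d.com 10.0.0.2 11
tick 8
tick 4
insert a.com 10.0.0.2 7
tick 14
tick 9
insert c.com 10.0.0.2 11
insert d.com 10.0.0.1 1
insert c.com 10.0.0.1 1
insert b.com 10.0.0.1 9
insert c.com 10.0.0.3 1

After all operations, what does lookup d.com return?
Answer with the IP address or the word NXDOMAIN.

Answer: 10.0.0.1

Derivation:
Op 1: tick 8 -> clock=8.
Op 2: tick 10 -> clock=18.
Op 3: tick 6 -> clock=24.
Op 4: insert a.com -> 10.0.0.2 (expiry=24+10=34). clock=24
Op 5: insert d.com -> 10.0.0.3 (expiry=24+8=32). clock=24
Op 6: tick 6 -> clock=30.
Op 7: tick 2 -> clock=32. purged={d.com}
Op 8: tick 13 -> clock=45. purged={a.com}
Op 9: insert a.com -> 10.0.0.2 (expiry=45+5=50). clock=45
Op 10: insert b.com -> 10.0.0.3 (expiry=45+7=52). clock=45
Op 11: tick 4 -> clock=49.
Op 12: insert d.com -> 10.0.0.1 (expiry=49+10=59). clock=49
Op 13: tick 2 -> clock=51. purged={a.com}
Op 14: insert d.com -> 10.0.0.1 (expiry=51+2=53). clock=51
Op 15: tick 11 -> clock=62. purged={b.com,d.com}
Op 16: tick 3 -> clock=65.
Op 17: insert d.com -> 10.0.0.1 (expiry=65+5=70). clock=65
Op 18: insert d.com -> 10.0.0.2 (expiry=65+11=76). clock=65
Op 19: tick 8 -> clock=73.
Op 20: tick 4 -> clock=77. purged={d.com}
Op 21: insert a.com -> 10.0.0.2 (expiry=77+7=84). clock=77
Op 22: tick 14 -> clock=91. purged={a.com}
Op 23: tick 9 -> clock=100.
Op 24: insert c.com -> 10.0.0.2 (expiry=100+11=111). clock=100
Op 25: insert d.com -> 10.0.0.1 (expiry=100+1=101). clock=100
Op 26: insert c.com -> 10.0.0.1 (expiry=100+1=101). clock=100
Op 27: insert b.com -> 10.0.0.1 (expiry=100+9=109). clock=100
Op 28: insert c.com -> 10.0.0.3 (expiry=100+1=101). clock=100
lookup d.com: present, ip=10.0.0.1 expiry=101 > clock=100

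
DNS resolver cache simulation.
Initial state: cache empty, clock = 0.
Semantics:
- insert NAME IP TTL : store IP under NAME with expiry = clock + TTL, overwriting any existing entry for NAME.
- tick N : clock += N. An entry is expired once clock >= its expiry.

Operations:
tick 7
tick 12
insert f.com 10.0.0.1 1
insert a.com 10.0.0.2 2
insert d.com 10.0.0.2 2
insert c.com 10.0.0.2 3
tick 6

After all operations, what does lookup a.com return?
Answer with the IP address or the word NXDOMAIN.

Answer: NXDOMAIN

Derivation:
Op 1: tick 7 -> clock=7.
Op 2: tick 12 -> clock=19.
Op 3: insert f.com -> 10.0.0.1 (expiry=19+1=20). clock=19
Op 4: insert a.com -> 10.0.0.2 (expiry=19+2=21). clock=19
Op 5: insert d.com -> 10.0.0.2 (expiry=19+2=21). clock=19
Op 6: insert c.com -> 10.0.0.2 (expiry=19+3=22). clock=19
Op 7: tick 6 -> clock=25. purged={a.com,c.com,d.com,f.com}
lookup a.com: not in cache (expired or never inserted)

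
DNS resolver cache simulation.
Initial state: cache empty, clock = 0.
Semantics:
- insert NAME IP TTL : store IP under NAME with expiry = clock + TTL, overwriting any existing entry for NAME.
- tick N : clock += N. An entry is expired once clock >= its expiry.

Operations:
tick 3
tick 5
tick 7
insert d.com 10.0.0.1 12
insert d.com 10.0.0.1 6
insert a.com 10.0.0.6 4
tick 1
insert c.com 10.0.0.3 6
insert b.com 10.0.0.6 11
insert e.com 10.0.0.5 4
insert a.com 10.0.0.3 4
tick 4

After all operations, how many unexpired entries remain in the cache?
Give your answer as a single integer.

Answer: 3

Derivation:
Op 1: tick 3 -> clock=3.
Op 2: tick 5 -> clock=8.
Op 3: tick 7 -> clock=15.
Op 4: insert d.com -> 10.0.0.1 (expiry=15+12=27). clock=15
Op 5: insert d.com -> 10.0.0.1 (expiry=15+6=21). clock=15
Op 6: insert a.com -> 10.0.0.6 (expiry=15+4=19). clock=15
Op 7: tick 1 -> clock=16.
Op 8: insert c.com -> 10.0.0.3 (expiry=16+6=22). clock=16
Op 9: insert b.com -> 10.0.0.6 (expiry=16+11=27). clock=16
Op 10: insert e.com -> 10.0.0.5 (expiry=16+4=20). clock=16
Op 11: insert a.com -> 10.0.0.3 (expiry=16+4=20). clock=16
Op 12: tick 4 -> clock=20. purged={a.com,e.com}
Final cache (unexpired): {b.com,c.com,d.com} -> size=3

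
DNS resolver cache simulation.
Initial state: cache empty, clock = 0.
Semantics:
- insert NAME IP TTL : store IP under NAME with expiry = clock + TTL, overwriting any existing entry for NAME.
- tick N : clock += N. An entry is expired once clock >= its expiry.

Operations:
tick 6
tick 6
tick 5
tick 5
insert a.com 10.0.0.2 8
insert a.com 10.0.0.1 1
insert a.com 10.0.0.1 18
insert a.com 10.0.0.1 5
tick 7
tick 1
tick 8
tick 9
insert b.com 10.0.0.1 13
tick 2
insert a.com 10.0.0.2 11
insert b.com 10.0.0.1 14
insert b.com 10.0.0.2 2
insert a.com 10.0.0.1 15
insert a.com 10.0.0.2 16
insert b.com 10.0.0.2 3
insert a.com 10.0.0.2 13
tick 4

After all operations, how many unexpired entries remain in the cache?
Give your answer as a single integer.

Answer: 1

Derivation:
Op 1: tick 6 -> clock=6.
Op 2: tick 6 -> clock=12.
Op 3: tick 5 -> clock=17.
Op 4: tick 5 -> clock=22.
Op 5: insert a.com -> 10.0.0.2 (expiry=22+8=30). clock=22
Op 6: insert a.com -> 10.0.0.1 (expiry=22+1=23). clock=22
Op 7: insert a.com -> 10.0.0.1 (expiry=22+18=40). clock=22
Op 8: insert a.com -> 10.0.0.1 (expiry=22+5=27). clock=22
Op 9: tick 7 -> clock=29. purged={a.com}
Op 10: tick 1 -> clock=30.
Op 11: tick 8 -> clock=38.
Op 12: tick 9 -> clock=47.
Op 13: insert b.com -> 10.0.0.1 (expiry=47+13=60). clock=47
Op 14: tick 2 -> clock=49.
Op 15: insert a.com -> 10.0.0.2 (expiry=49+11=60). clock=49
Op 16: insert b.com -> 10.0.0.1 (expiry=49+14=63). clock=49
Op 17: insert b.com -> 10.0.0.2 (expiry=49+2=51). clock=49
Op 18: insert a.com -> 10.0.0.1 (expiry=49+15=64). clock=49
Op 19: insert a.com -> 10.0.0.2 (expiry=49+16=65). clock=49
Op 20: insert b.com -> 10.0.0.2 (expiry=49+3=52). clock=49
Op 21: insert a.com -> 10.0.0.2 (expiry=49+13=62). clock=49
Op 22: tick 4 -> clock=53. purged={b.com}
Final cache (unexpired): {a.com} -> size=1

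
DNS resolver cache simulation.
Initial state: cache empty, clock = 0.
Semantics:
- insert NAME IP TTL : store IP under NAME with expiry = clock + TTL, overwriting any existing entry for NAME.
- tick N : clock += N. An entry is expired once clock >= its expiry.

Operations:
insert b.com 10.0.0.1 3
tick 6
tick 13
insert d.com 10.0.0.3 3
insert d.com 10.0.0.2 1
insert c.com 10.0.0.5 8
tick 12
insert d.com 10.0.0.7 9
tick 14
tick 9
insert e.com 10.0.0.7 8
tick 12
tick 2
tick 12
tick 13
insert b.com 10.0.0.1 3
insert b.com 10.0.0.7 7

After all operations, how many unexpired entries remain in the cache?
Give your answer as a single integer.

Answer: 1

Derivation:
Op 1: insert b.com -> 10.0.0.1 (expiry=0+3=3). clock=0
Op 2: tick 6 -> clock=6. purged={b.com}
Op 3: tick 13 -> clock=19.
Op 4: insert d.com -> 10.0.0.3 (expiry=19+3=22). clock=19
Op 5: insert d.com -> 10.0.0.2 (expiry=19+1=20). clock=19
Op 6: insert c.com -> 10.0.0.5 (expiry=19+8=27). clock=19
Op 7: tick 12 -> clock=31. purged={c.com,d.com}
Op 8: insert d.com -> 10.0.0.7 (expiry=31+9=40). clock=31
Op 9: tick 14 -> clock=45. purged={d.com}
Op 10: tick 9 -> clock=54.
Op 11: insert e.com -> 10.0.0.7 (expiry=54+8=62). clock=54
Op 12: tick 12 -> clock=66. purged={e.com}
Op 13: tick 2 -> clock=68.
Op 14: tick 12 -> clock=80.
Op 15: tick 13 -> clock=93.
Op 16: insert b.com -> 10.0.0.1 (expiry=93+3=96). clock=93
Op 17: insert b.com -> 10.0.0.7 (expiry=93+7=100). clock=93
Final cache (unexpired): {b.com} -> size=1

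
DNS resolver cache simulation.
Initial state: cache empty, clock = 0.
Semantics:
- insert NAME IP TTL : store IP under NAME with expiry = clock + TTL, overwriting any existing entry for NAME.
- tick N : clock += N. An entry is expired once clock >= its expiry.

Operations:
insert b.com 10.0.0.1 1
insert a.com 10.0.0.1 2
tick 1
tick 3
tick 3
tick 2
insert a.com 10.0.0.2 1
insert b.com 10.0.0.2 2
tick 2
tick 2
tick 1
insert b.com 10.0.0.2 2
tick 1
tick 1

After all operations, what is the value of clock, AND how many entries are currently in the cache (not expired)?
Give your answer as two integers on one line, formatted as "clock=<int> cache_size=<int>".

Answer: clock=16 cache_size=0

Derivation:
Op 1: insert b.com -> 10.0.0.1 (expiry=0+1=1). clock=0
Op 2: insert a.com -> 10.0.0.1 (expiry=0+2=2). clock=0
Op 3: tick 1 -> clock=1. purged={b.com}
Op 4: tick 3 -> clock=4. purged={a.com}
Op 5: tick 3 -> clock=7.
Op 6: tick 2 -> clock=9.
Op 7: insert a.com -> 10.0.0.2 (expiry=9+1=10). clock=9
Op 8: insert b.com -> 10.0.0.2 (expiry=9+2=11). clock=9
Op 9: tick 2 -> clock=11. purged={a.com,b.com}
Op 10: tick 2 -> clock=13.
Op 11: tick 1 -> clock=14.
Op 12: insert b.com -> 10.0.0.2 (expiry=14+2=16). clock=14
Op 13: tick 1 -> clock=15.
Op 14: tick 1 -> clock=16. purged={b.com}
Final clock = 16
Final cache (unexpired): {} -> size=0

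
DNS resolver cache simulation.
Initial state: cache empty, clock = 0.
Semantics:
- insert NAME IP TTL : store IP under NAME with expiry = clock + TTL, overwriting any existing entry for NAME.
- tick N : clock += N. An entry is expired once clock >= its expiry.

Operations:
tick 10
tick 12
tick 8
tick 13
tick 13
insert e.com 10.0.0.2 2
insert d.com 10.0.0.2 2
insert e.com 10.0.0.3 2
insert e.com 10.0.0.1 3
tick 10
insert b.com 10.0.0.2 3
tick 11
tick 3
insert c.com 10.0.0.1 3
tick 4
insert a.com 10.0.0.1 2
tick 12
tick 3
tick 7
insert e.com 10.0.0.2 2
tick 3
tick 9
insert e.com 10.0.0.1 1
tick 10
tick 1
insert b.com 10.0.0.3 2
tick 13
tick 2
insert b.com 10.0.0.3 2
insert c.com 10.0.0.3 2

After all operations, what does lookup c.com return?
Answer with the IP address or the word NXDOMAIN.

Answer: 10.0.0.3

Derivation:
Op 1: tick 10 -> clock=10.
Op 2: tick 12 -> clock=22.
Op 3: tick 8 -> clock=30.
Op 4: tick 13 -> clock=43.
Op 5: tick 13 -> clock=56.
Op 6: insert e.com -> 10.0.0.2 (expiry=56+2=58). clock=56
Op 7: insert d.com -> 10.0.0.2 (expiry=56+2=58). clock=56
Op 8: insert e.com -> 10.0.0.3 (expiry=56+2=58). clock=56
Op 9: insert e.com -> 10.0.0.1 (expiry=56+3=59). clock=56
Op 10: tick 10 -> clock=66. purged={d.com,e.com}
Op 11: insert b.com -> 10.0.0.2 (expiry=66+3=69). clock=66
Op 12: tick 11 -> clock=77. purged={b.com}
Op 13: tick 3 -> clock=80.
Op 14: insert c.com -> 10.0.0.1 (expiry=80+3=83). clock=80
Op 15: tick 4 -> clock=84. purged={c.com}
Op 16: insert a.com -> 10.0.0.1 (expiry=84+2=86). clock=84
Op 17: tick 12 -> clock=96. purged={a.com}
Op 18: tick 3 -> clock=99.
Op 19: tick 7 -> clock=106.
Op 20: insert e.com -> 10.0.0.2 (expiry=106+2=108). clock=106
Op 21: tick 3 -> clock=109. purged={e.com}
Op 22: tick 9 -> clock=118.
Op 23: insert e.com -> 10.0.0.1 (expiry=118+1=119). clock=118
Op 24: tick 10 -> clock=128. purged={e.com}
Op 25: tick 1 -> clock=129.
Op 26: insert b.com -> 10.0.0.3 (expiry=129+2=131). clock=129
Op 27: tick 13 -> clock=142. purged={b.com}
Op 28: tick 2 -> clock=144.
Op 29: insert b.com -> 10.0.0.3 (expiry=144+2=146). clock=144
Op 30: insert c.com -> 10.0.0.3 (expiry=144+2=146). clock=144
lookup c.com: present, ip=10.0.0.3 expiry=146 > clock=144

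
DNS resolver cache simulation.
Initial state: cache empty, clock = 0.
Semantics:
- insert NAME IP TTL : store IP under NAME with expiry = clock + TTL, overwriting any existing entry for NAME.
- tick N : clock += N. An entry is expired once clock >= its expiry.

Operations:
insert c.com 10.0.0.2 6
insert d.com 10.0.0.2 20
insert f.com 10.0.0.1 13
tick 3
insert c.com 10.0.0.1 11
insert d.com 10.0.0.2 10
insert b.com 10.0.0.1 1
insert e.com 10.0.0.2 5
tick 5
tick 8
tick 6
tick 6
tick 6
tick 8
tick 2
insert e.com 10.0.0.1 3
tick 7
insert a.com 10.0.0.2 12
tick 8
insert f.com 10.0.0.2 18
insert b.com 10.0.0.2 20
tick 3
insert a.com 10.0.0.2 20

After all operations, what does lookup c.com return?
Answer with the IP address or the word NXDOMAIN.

Answer: NXDOMAIN

Derivation:
Op 1: insert c.com -> 10.0.0.2 (expiry=0+6=6). clock=0
Op 2: insert d.com -> 10.0.0.2 (expiry=0+20=20). clock=0
Op 3: insert f.com -> 10.0.0.1 (expiry=0+13=13). clock=0
Op 4: tick 3 -> clock=3.
Op 5: insert c.com -> 10.0.0.1 (expiry=3+11=14). clock=3
Op 6: insert d.com -> 10.0.0.2 (expiry=3+10=13). clock=3
Op 7: insert b.com -> 10.0.0.1 (expiry=3+1=4). clock=3
Op 8: insert e.com -> 10.0.0.2 (expiry=3+5=8). clock=3
Op 9: tick 5 -> clock=8. purged={b.com,e.com}
Op 10: tick 8 -> clock=16. purged={c.com,d.com,f.com}
Op 11: tick 6 -> clock=22.
Op 12: tick 6 -> clock=28.
Op 13: tick 6 -> clock=34.
Op 14: tick 8 -> clock=42.
Op 15: tick 2 -> clock=44.
Op 16: insert e.com -> 10.0.0.1 (expiry=44+3=47). clock=44
Op 17: tick 7 -> clock=51. purged={e.com}
Op 18: insert a.com -> 10.0.0.2 (expiry=51+12=63). clock=51
Op 19: tick 8 -> clock=59.
Op 20: insert f.com -> 10.0.0.2 (expiry=59+18=77). clock=59
Op 21: insert b.com -> 10.0.0.2 (expiry=59+20=79). clock=59
Op 22: tick 3 -> clock=62.
Op 23: insert a.com -> 10.0.0.2 (expiry=62+20=82). clock=62
lookup c.com: not in cache (expired or never inserted)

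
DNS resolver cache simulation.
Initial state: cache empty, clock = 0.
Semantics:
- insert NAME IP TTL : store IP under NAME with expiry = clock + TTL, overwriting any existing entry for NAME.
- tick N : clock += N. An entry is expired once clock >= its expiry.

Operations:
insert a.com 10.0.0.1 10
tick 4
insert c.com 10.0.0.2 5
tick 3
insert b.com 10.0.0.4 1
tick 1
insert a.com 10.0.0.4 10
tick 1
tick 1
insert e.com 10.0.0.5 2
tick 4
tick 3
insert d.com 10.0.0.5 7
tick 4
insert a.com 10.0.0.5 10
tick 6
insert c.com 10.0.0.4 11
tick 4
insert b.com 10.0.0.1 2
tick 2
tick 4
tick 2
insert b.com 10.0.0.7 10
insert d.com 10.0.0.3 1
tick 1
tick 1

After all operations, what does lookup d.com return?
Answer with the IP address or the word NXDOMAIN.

Op 1: insert a.com -> 10.0.0.1 (expiry=0+10=10). clock=0
Op 2: tick 4 -> clock=4.
Op 3: insert c.com -> 10.0.0.2 (expiry=4+5=9). clock=4
Op 4: tick 3 -> clock=7.
Op 5: insert b.com -> 10.0.0.4 (expiry=7+1=8). clock=7
Op 6: tick 1 -> clock=8. purged={b.com}
Op 7: insert a.com -> 10.0.0.4 (expiry=8+10=18). clock=8
Op 8: tick 1 -> clock=9. purged={c.com}
Op 9: tick 1 -> clock=10.
Op 10: insert e.com -> 10.0.0.5 (expiry=10+2=12). clock=10
Op 11: tick 4 -> clock=14. purged={e.com}
Op 12: tick 3 -> clock=17.
Op 13: insert d.com -> 10.0.0.5 (expiry=17+7=24). clock=17
Op 14: tick 4 -> clock=21. purged={a.com}
Op 15: insert a.com -> 10.0.0.5 (expiry=21+10=31). clock=21
Op 16: tick 6 -> clock=27. purged={d.com}
Op 17: insert c.com -> 10.0.0.4 (expiry=27+11=38). clock=27
Op 18: tick 4 -> clock=31. purged={a.com}
Op 19: insert b.com -> 10.0.0.1 (expiry=31+2=33). clock=31
Op 20: tick 2 -> clock=33. purged={b.com}
Op 21: tick 4 -> clock=37.
Op 22: tick 2 -> clock=39. purged={c.com}
Op 23: insert b.com -> 10.0.0.7 (expiry=39+10=49). clock=39
Op 24: insert d.com -> 10.0.0.3 (expiry=39+1=40). clock=39
Op 25: tick 1 -> clock=40. purged={d.com}
Op 26: tick 1 -> clock=41.
lookup d.com: not in cache (expired or never inserted)

Answer: NXDOMAIN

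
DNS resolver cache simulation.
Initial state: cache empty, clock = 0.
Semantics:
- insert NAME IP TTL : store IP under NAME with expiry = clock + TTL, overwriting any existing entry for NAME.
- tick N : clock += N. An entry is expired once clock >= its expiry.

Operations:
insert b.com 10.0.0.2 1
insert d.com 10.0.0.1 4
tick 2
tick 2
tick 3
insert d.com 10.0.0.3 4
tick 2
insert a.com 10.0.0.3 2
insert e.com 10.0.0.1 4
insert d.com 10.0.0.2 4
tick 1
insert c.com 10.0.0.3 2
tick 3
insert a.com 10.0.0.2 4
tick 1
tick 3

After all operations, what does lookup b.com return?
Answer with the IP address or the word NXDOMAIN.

Op 1: insert b.com -> 10.0.0.2 (expiry=0+1=1). clock=0
Op 2: insert d.com -> 10.0.0.1 (expiry=0+4=4). clock=0
Op 3: tick 2 -> clock=2. purged={b.com}
Op 4: tick 2 -> clock=4. purged={d.com}
Op 5: tick 3 -> clock=7.
Op 6: insert d.com -> 10.0.0.3 (expiry=7+4=11). clock=7
Op 7: tick 2 -> clock=9.
Op 8: insert a.com -> 10.0.0.3 (expiry=9+2=11). clock=9
Op 9: insert e.com -> 10.0.0.1 (expiry=9+4=13). clock=9
Op 10: insert d.com -> 10.0.0.2 (expiry=9+4=13). clock=9
Op 11: tick 1 -> clock=10.
Op 12: insert c.com -> 10.0.0.3 (expiry=10+2=12). clock=10
Op 13: tick 3 -> clock=13. purged={a.com,c.com,d.com,e.com}
Op 14: insert a.com -> 10.0.0.2 (expiry=13+4=17). clock=13
Op 15: tick 1 -> clock=14.
Op 16: tick 3 -> clock=17. purged={a.com}
lookup b.com: not in cache (expired or never inserted)

Answer: NXDOMAIN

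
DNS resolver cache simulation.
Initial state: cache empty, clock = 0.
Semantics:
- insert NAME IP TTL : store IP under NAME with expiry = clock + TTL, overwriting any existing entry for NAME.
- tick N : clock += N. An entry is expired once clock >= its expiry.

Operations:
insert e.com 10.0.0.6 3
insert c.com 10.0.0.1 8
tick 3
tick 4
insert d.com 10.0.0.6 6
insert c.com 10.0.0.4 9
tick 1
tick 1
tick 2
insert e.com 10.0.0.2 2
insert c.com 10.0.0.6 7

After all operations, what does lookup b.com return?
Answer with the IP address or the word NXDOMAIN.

Answer: NXDOMAIN

Derivation:
Op 1: insert e.com -> 10.0.0.6 (expiry=0+3=3). clock=0
Op 2: insert c.com -> 10.0.0.1 (expiry=0+8=8). clock=0
Op 3: tick 3 -> clock=3. purged={e.com}
Op 4: tick 4 -> clock=7.
Op 5: insert d.com -> 10.0.0.6 (expiry=7+6=13). clock=7
Op 6: insert c.com -> 10.0.0.4 (expiry=7+9=16). clock=7
Op 7: tick 1 -> clock=8.
Op 8: tick 1 -> clock=9.
Op 9: tick 2 -> clock=11.
Op 10: insert e.com -> 10.0.0.2 (expiry=11+2=13). clock=11
Op 11: insert c.com -> 10.0.0.6 (expiry=11+7=18). clock=11
lookup b.com: not in cache (expired or never inserted)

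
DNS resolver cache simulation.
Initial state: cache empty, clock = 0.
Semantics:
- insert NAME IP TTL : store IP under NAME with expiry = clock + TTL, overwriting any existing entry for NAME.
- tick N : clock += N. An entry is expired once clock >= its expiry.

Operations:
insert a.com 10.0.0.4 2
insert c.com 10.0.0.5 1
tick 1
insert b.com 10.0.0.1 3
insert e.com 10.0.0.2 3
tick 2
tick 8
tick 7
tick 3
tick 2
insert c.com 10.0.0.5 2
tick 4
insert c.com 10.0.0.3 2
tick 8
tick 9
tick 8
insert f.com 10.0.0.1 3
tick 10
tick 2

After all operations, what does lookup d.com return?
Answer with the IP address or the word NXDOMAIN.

Answer: NXDOMAIN

Derivation:
Op 1: insert a.com -> 10.0.0.4 (expiry=0+2=2). clock=0
Op 2: insert c.com -> 10.0.0.5 (expiry=0+1=1). clock=0
Op 3: tick 1 -> clock=1. purged={c.com}
Op 4: insert b.com -> 10.0.0.1 (expiry=1+3=4). clock=1
Op 5: insert e.com -> 10.0.0.2 (expiry=1+3=4). clock=1
Op 6: tick 2 -> clock=3. purged={a.com}
Op 7: tick 8 -> clock=11. purged={b.com,e.com}
Op 8: tick 7 -> clock=18.
Op 9: tick 3 -> clock=21.
Op 10: tick 2 -> clock=23.
Op 11: insert c.com -> 10.0.0.5 (expiry=23+2=25). clock=23
Op 12: tick 4 -> clock=27. purged={c.com}
Op 13: insert c.com -> 10.0.0.3 (expiry=27+2=29). clock=27
Op 14: tick 8 -> clock=35. purged={c.com}
Op 15: tick 9 -> clock=44.
Op 16: tick 8 -> clock=52.
Op 17: insert f.com -> 10.0.0.1 (expiry=52+3=55). clock=52
Op 18: tick 10 -> clock=62. purged={f.com}
Op 19: tick 2 -> clock=64.
lookup d.com: not in cache (expired or never inserted)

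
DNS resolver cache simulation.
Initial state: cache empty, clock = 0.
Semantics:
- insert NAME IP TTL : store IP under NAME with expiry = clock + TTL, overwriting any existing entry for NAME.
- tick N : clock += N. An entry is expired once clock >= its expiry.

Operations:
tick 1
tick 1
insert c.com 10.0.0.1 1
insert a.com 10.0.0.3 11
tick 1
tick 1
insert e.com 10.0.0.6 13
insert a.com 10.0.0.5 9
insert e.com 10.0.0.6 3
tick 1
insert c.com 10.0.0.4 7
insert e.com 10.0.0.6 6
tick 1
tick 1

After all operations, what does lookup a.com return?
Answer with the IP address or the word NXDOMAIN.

Answer: 10.0.0.5

Derivation:
Op 1: tick 1 -> clock=1.
Op 2: tick 1 -> clock=2.
Op 3: insert c.com -> 10.0.0.1 (expiry=2+1=3). clock=2
Op 4: insert a.com -> 10.0.0.3 (expiry=2+11=13). clock=2
Op 5: tick 1 -> clock=3. purged={c.com}
Op 6: tick 1 -> clock=4.
Op 7: insert e.com -> 10.0.0.6 (expiry=4+13=17). clock=4
Op 8: insert a.com -> 10.0.0.5 (expiry=4+9=13). clock=4
Op 9: insert e.com -> 10.0.0.6 (expiry=4+3=7). clock=4
Op 10: tick 1 -> clock=5.
Op 11: insert c.com -> 10.0.0.4 (expiry=5+7=12). clock=5
Op 12: insert e.com -> 10.0.0.6 (expiry=5+6=11). clock=5
Op 13: tick 1 -> clock=6.
Op 14: tick 1 -> clock=7.
lookup a.com: present, ip=10.0.0.5 expiry=13 > clock=7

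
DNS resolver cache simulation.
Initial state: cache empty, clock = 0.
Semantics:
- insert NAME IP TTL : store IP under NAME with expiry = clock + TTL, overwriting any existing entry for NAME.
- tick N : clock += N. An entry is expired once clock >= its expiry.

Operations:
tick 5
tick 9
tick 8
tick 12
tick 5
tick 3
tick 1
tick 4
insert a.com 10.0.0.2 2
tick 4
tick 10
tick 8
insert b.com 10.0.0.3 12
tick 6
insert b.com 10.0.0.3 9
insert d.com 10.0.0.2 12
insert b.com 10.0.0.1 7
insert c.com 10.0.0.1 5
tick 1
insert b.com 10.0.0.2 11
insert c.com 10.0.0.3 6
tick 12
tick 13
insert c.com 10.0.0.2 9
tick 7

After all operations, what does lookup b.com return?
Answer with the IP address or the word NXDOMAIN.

Op 1: tick 5 -> clock=5.
Op 2: tick 9 -> clock=14.
Op 3: tick 8 -> clock=22.
Op 4: tick 12 -> clock=34.
Op 5: tick 5 -> clock=39.
Op 6: tick 3 -> clock=42.
Op 7: tick 1 -> clock=43.
Op 8: tick 4 -> clock=47.
Op 9: insert a.com -> 10.0.0.2 (expiry=47+2=49). clock=47
Op 10: tick 4 -> clock=51. purged={a.com}
Op 11: tick 10 -> clock=61.
Op 12: tick 8 -> clock=69.
Op 13: insert b.com -> 10.0.0.3 (expiry=69+12=81). clock=69
Op 14: tick 6 -> clock=75.
Op 15: insert b.com -> 10.0.0.3 (expiry=75+9=84). clock=75
Op 16: insert d.com -> 10.0.0.2 (expiry=75+12=87). clock=75
Op 17: insert b.com -> 10.0.0.1 (expiry=75+7=82). clock=75
Op 18: insert c.com -> 10.0.0.1 (expiry=75+5=80). clock=75
Op 19: tick 1 -> clock=76.
Op 20: insert b.com -> 10.0.0.2 (expiry=76+11=87). clock=76
Op 21: insert c.com -> 10.0.0.3 (expiry=76+6=82). clock=76
Op 22: tick 12 -> clock=88. purged={b.com,c.com,d.com}
Op 23: tick 13 -> clock=101.
Op 24: insert c.com -> 10.0.0.2 (expiry=101+9=110). clock=101
Op 25: tick 7 -> clock=108.
lookup b.com: not in cache (expired or never inserted)

Answer: NXDOMAIN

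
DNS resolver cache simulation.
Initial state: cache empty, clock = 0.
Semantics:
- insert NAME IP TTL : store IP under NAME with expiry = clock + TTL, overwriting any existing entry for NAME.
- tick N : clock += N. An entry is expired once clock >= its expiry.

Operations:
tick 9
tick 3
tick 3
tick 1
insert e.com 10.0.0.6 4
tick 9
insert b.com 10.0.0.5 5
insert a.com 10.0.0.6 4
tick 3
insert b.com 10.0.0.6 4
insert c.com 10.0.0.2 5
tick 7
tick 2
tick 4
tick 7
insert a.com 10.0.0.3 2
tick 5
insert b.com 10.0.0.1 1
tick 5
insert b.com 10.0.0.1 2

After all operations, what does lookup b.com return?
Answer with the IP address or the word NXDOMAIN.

Answer: 10.0.0.1

Derivation:
Op 1: tick 9 -> clock=9.
Op 2: tick 3 -> clock=12.
Op 3: tick 3 -> clock=15.
Op 4: tick 1 -> clock=16.
Op 5: insert e.com -> 10.0.0.6 (expiry=16+4=20). clock=16
Op 6: tick 9 -> clock=25. purged={e.com}
Op 7: insert b.com -> 10.0.0.5 (expiry=25+5=30). clock=25
Op 8: insert a.com -> 10.0.0.6 (expiry=25+4=29). clock=25
Op 9: tick 3 -> clock=28.
Op 10: insert b.com -> 10.0.0.6 (expiry=28+4=32). clock=28
Op 11: insert c.com -> 10.0.0.2 (expiry=28+5=33). clock=28
Op 12: tick 7 -> clock=35. purged={a.com,b.com,c.com}
Op 13: tick 2 -> clock=37.
Op 14: tick 4 -> clock=41.
Op 15: tick 7 -> clock=48.
Op 16: insert a.com -> 10.0.0.3 (expiry=48+2=50). clock=48
Op 17: tick 5 -> clock=53. purged={a.com}
Op 18: insert b.com -> 10.0.0.1 (expiry=53+1=54). clock=53
Op 19: tick 5 -> clock=58. purged={b.com}
Op 20: insert b.com -> 10.0.0.1 (expiry=58+2=60). clock=58
lookup b.com: present, ip=10.0.0.1 expiry=60 > clock=58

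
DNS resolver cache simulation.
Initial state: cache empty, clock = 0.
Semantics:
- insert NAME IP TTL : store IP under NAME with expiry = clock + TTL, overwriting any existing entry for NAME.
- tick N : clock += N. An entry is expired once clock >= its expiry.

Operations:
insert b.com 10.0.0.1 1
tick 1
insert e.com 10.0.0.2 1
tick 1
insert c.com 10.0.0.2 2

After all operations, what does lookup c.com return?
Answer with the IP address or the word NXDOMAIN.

Op 1: insert b.com -> 10.0.0.1 (expiry=0+1=1). clock=0
Op 2: tick 1 -> clock=1. purged={b.com}
Op 3: insert e.com -> 10.0.0.2 (expiry=1+1=2). clock=1
Op 4: tick 1 -> clock=2. purged={e.com}
Op 5: insert c.com -> 10.0.0.2 (expiry=2+2=4). clock=2
lookup c.com: present, ip=10.0.0.2 expiry=4 > clock=2

Answer: 10.0.0.2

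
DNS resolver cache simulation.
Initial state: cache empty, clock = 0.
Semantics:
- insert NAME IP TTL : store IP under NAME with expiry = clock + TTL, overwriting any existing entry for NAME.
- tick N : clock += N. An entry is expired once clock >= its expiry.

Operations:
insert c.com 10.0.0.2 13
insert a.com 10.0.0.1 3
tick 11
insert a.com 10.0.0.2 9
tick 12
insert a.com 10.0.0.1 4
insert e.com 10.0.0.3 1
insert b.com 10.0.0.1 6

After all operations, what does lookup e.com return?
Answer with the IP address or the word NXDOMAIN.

Op 1: insert c.com -> 10.0.0.2 (expiry=0+13=13). clock=0
Op 2: insert a.com -> 10.0.0.1 (expiry=0+3=3). clock=0
Op 3: tick 11 -> clock=11. purged={a.com}
Op 4: insert a.com -> 10.0.0.2 (expiry=11+9=20). clock=11
Op 5: tick 12 -> clock=23. purged={a.com,c.com}
Op 6: insert a.com -> 10.0.0.1 (expiry=23+4=27). clock=23
Op 7: insert e.com -> 10.0.0.3 (expiry=23+1=24). clock=23
Op 8: insert b.com -> 10.0.0.1 (expiry=23+6=29). clock=23
lookup e.com: present, ip=10.0.0.3 expiry=24 > clock=23

Answer: 10.0.0.3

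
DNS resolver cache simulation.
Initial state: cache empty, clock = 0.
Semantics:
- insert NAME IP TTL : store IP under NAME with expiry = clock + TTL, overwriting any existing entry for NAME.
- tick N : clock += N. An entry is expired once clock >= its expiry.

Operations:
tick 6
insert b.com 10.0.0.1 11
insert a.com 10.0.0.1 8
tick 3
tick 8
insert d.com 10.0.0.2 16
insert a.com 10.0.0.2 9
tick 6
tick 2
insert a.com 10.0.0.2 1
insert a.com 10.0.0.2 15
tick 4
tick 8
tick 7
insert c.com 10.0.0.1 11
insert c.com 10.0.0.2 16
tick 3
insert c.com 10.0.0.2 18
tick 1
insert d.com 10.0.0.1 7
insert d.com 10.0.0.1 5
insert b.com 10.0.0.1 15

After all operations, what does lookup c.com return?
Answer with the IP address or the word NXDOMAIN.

Op 1: tick 6 -> clock=6.
Op 2: insert b.com -> 10.0.0.1 (expiry=6+11=17). clock=6
Op 3: insert a.com -> 10.0.0.1 (expiry=6+8=14). clock=6
Op 4: tick 3 -> clock=9.
Op 5: tick 8 -> clock=17. purged={a.com,b.com}
Op 6: insert d.com -> 10.0.0.2 (expiry=17+16=33). clock=17
Op 7: insert a.com -> 10.0.0.2 (expiry=17+9=26). clock=17
Op 8: tick 6 -> clock=23.
Op 9: tick 2 -> clock=25.
Op 10: insert a.com -> 10.0.0.2 (expiry=25+1=26). clock=25
Op 11: insert a.com -> 10.0.0.2 (expiry=25+15=40). clock=25
Op 12: tick 4 -> clock=29.
Op 13: tick 8 -> clock=37. purged={d.com}
Op 14: tick 7 -> clock=44. purged={a.com}
Op 15: insert c.com -> 10.0.0.1 (expiry=44+11=55). clock=44
Op 16: insert c.com -> 10.0.0.2 (expiry=44+16=60). clock=44
Op 17: tick 3 -> clock=47.
Op 18: insert c.com -> 10.0.0.2 (expiry=47+18=65). clock=47
Op 19: tick 1 -> clock=48.
Op 20: insert d.com -> 10.0.0.1 (expiry=48+7=55). clock=48
Op 21: insert d.com -> 10.0.0.1 (expiry=48+5=53). clock=48
Op 22: insert b.com -> 10.0.0.1 (expiry=48+15=63). clock=48
lookup c.com: present, ip=10.0.0.2 expiry=65 > clock=48

Answer: 10.0.0.2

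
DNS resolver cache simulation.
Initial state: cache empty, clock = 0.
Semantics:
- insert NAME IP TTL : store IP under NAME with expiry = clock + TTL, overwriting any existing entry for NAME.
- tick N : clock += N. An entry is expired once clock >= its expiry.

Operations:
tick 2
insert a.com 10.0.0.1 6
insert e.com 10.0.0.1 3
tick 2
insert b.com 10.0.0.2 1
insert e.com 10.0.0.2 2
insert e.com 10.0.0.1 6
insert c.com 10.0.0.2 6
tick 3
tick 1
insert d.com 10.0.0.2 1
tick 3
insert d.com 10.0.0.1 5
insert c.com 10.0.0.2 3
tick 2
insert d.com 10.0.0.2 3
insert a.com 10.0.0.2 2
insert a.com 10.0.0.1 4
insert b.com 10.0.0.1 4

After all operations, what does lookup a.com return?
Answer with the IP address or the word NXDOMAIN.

Op 1: tick 2 -> clock=2.
Op 2: insert a.com -> 10.0.0.1 (expiry=2+6=8). clock=2
Op 3: insert e.com -> 10.0.0.1 (expiry=2+3=5). clock=2
Op 4: tick 2 -> clock=4.
Op 5: insert b.com -> 10.0.0.2 (expiry=4+1=5). clock=4
Op 6: insert e.com -> 10.0.0.2 (expiry=4+2=6). clock=4
Op 7: insert e.com -> 10.0.0.1 (expiry=4+6=10). clock=4
Op 8: insert c.com -> 10.0.0.2 (expiry=4+6=10). clock=4
Op 9: tick 3 -> clock=7. purged={b.com}
Op 10: tick 1 -> clock=8. purged={a.com}
Op 11: insert d.com -> 10.0.0.2 (expiry=8+1=9). clock=8
Op 12: tick 3 -> clock=11. purged={c.com,d.com,e.com}
Op 13: insert d.com -> 10.0.0.1 (expiry=11+5=16). clock=11
Op 14: insert c.com -> 10.0.0.2 (expiry=11+3=14). clock=11
Op 15: tick 2 -> clock=13.
Op 16: insert d.com -> 10.0.0.2 (expiry=13+3=16). clock=13
Op 17: insert a.com -> 10.0.0.2 (expiry=13+2=15). clock=13
Op 18: insert a.com -> 10.0.0.1 (expiry=13+4=17). clock=13
Op 19: insert b.com -> 10.0.0.1 (expiry=13+4=17). clock=13
lookup a.com: present, ip=10.0.0.1 expiry=17 > clock=13

Answer: 10.0.0.1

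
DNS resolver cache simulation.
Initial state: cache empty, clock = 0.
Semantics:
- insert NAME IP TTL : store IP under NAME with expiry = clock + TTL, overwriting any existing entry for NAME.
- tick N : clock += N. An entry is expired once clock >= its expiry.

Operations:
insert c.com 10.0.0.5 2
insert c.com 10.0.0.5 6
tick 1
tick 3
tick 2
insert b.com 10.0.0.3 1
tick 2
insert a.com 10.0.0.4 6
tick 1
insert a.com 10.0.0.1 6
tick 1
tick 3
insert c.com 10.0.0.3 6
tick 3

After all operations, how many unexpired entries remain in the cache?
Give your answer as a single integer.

Op 1: insert c.com -> 10.0.0.5 (expiry=0+2=2). clock=0
Op 2: insert c.com -> 10.0.0.5 (expiry=0+6=6). clock=0
Op 3: tick 1 -> clock=1.
Op 4: tick 3 -> clock=4.
Op 5: tick 2 -> clock=6. purged={c.com}
Op 6: insert b.com -> 10.0.0.3 (expiry=6+1=7). clock=6
Op 7: tick 2 -> clock=8. purged={b.com}
Op 8: insert a.com -> 10.0.0.4 (expiry=8+6=14). clock=8
Op 9: tick 1 -> clock=9.
Op 10: insert a.com -> 10.0.0.1 (expiry=9+6=15). clock=9
Op 11: tick 1 -> clock=10.
Op 12: tick 3 -> clock=13.
Op 13: insert c.com -> 10.0.0.3 (expiry=13+6=19). clock=13
Op 14: tick 3 -> clock=16. purged={a.com}
Final cache (unexpired): {c.com} -> size=1

Answer: 1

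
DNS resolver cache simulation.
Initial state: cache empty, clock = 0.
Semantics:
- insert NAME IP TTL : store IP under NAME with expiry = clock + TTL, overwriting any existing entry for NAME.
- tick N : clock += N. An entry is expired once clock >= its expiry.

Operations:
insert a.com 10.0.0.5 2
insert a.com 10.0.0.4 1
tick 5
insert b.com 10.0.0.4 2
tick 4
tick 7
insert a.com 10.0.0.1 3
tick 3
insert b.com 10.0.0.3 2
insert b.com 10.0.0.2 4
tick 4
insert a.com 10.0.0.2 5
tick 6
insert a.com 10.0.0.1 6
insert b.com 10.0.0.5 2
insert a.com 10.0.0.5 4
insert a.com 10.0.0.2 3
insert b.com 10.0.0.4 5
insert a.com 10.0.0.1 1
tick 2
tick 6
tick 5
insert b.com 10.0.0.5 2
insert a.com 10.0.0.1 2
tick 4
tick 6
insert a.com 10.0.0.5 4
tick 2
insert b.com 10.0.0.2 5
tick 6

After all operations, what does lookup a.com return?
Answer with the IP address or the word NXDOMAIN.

Answer: NXDOMAIN

Derivation:
Op 1: insert a.com -> 10.0.0.5 (expiry=0+2=2). clock=0
Op 2: insert a.com -> 10.0.0.4 (expiry=0+1=1). clock=0
Op 3: tick 5 -> clock=5. purged={a.com}
Op 4: insert b.com -> 10.0.0.4 (expiry=5+2=7). clock=5
Op 5: tick 4 -> clock=9. purged={b.com}
Op 6: tick 7 -> clock=16.
Op 7: insert a.com -> 10.0.0.1 (expiry=16+3=19). clock=16
Op 8: tick 3 -> clock=19. purged={a.com}
Op 9: insert b.com -> 10.0.0.3 (expiry=19+2=21). clock=19
Op 10: insert b.com -> 10.0.0.2 (expiry=19+4=23). clock=19
Op 11: tick 4 -> clock=23. purged={b.com}
Op 12: insert a.com -> 10.0.0.2 (expiry=23+5=28). clock=23
Op 13: tick 6 -> clock=29. purged={a.com}
Op 14: insert a.com -> 10.0.0.1 (expiry=29+6=35). clock=29
Op 15: insert b.com -> 10.0.0.5 (expiry=29+2=31). clock=29
Op 16: insert a.com -> 10.0.0.5 (expiry=29+4=33). clock=29
Op 17: insert a.com -> 10.0.0.2 (expiry=29+3=32). clock=29
Op 18: insert b.com -> 10.0.0.4 (expiry=29+5=34). clock=29
Op 19: insert a.com -> 10.0.0.1 (expiry=29+1=30). clock=29
Op 20: tick 2 -> clock=31. purged={a.com}
Op 21: tick 6 -> clock=37. purged={b.com}
Op 22: tick 5 -> clock=42.
Op 23: insert b.com -> 10.0.0.5 (expiry=42+2=44). clock=42
Op 24: insert a.com -> 10.0.0.1 (expiry=42+2=44). clock=42
Op 25: tick 4 -> clock=46. purged={a.com,b.com}
Op 26: tick 6 -> clock=52.
Op 27: insert a.com -> 10.0.0.5 (expiry=52+4=56). clock=52
Op 28: tick 2 -> clock=54.
Op 29: insert b.com -> 10.0.0.2 (expiry=54+5=59). clock=54
Op 30: tick 6 -> clock=60. purged={a.com,b.com}
lookup a.com: not in cache (expired or never inserted)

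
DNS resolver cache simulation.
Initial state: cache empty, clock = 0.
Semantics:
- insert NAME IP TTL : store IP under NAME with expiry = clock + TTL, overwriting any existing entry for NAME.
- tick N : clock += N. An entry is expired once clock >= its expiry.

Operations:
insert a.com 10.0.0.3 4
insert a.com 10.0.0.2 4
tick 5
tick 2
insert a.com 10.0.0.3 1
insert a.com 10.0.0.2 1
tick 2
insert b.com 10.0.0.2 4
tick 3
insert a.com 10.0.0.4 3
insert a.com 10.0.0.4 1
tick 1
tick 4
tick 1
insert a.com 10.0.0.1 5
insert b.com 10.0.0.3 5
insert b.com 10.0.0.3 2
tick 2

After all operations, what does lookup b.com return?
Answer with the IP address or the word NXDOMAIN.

Op 1: insert a.com -> 10.0.0.3 (expiry=0+4=4). clock=0
Op 2: insert a.com -> 10.0.0.2 (expiry=0+4=4). clock=0
Op 3: tick 5 -> clock=5. purged={a.com}
Op 4: tick 2 -> clock=7.
Op 5: insert a.com -> 10.0.0.3 (expiry=7+1=8). clock=7
Op 6: insert a.com -> 10.0.0.2 (expiry=7+1=8). clock=7
Op 7: tick 2 -> clock=9. purged={a.com}
Op 8: insert b.com -> 10.0.0.2 (expiry=9+4=13). clock=9
Op 9: tick 3 -> clock=12.
Op 10: insert a.com -> 10.0.0.4 (expiry=12+3=15). clock=12
Op 11: insert a.com -> 10.0.0.4 (expiry=12+1=13). clock=12
Op 12: tick 1 -> clock=13. purged={a.com,b.com}
Op 13: tick 4 -> clock=17.
Op 14: tick 1 -> clock=18.
Op 15: insert a.com -> 10.0.0.1 (expiry=18+5=23). clock=18
Op 16: insert b.com -> 10.0.0.3 (expiry=18+5=23). clock=18
Op 17: insert b.com -> 10.0.0.3 (expiry=18+2=20). clock=18
Op 18: tick 2 -> clock=20. purged={b.com}
lookup b.com: not in cache (expired or never inserted)

Answer: NXDOMAIN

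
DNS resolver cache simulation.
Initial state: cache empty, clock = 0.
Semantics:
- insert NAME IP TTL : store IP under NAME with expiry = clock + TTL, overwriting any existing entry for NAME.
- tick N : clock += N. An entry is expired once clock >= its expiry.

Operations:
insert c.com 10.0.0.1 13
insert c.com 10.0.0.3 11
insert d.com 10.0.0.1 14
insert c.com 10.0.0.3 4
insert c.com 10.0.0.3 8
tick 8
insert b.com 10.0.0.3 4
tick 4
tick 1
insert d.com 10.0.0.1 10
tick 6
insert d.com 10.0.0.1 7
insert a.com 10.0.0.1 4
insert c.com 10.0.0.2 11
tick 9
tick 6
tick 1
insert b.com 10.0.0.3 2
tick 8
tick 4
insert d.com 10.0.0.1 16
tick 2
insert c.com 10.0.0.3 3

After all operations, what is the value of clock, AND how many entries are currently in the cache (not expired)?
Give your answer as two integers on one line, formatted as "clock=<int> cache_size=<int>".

Answer: clock=49 cache_size=2

Derivation:
Op 1: insert c.com -> 10.0.0.1 (expiry=0+13=13). clock=0
Op 2: insert c.com -> 10.0.0.3 (expiry=0+11=11). clock=0
Op 3: insert d.com -> 10.0.0.1 (expiry=0+14=14). clock=0
Op 4: insert c.com -> 10.0.0.3 (expiry=0+4=4). clock=0
Op 5: insert c.com -> 10.0.0.3 (expiry=0+8=8). clock=0
Op 6: tick 8 -> clock=8. purged={c.com}
Op 7: insert b.com -> 10.0.0.3 (expiry=8+4=12). clock=8
Op 8: tick 4 -> clock=12. purged={b.com}
Op 9: tick 1 -> clock=13.
Op 10: insert d.com -> 10.0.0.1 (expiry=13+10=23). clock=13
Op 11: tick 6 -> clock=19.
Op 12: insert d.com -> 10.0.0.1 (expiry=19+7=26). clock=19
Op 13: insert a.com -> 10.0.0.1 (expiry=19+4=23). clock=19
Op 14: insert c.com -> 10.0.0.2 (expiry=19+11=30). clock=19
Op 15: tick 9 -> clock=28. purged={a.com,d.com}
Op 16: tick 6 -> clock=34. purged={c.com}
Op 17: tick 1 -> clock=35.
Op 18: insert b.com -> 10.0.0.3 (expiry=35+2=37). clock=35
Op 19: tick 8 -> clock=43. purged={b.com}
Op 20: tick 4 -> clock=47.
Op 21: insert d.com -> 10.0.0.1 (expiry=47+16=63). clock=47
Op 22: tick 2 -> clock=49.
Op 23: insert c.com -> 10.0.0.3 (expiry=49+3=52). clock=49
Final clock = 49
Final cache (unexpired): {c.com,d.com} -> size=2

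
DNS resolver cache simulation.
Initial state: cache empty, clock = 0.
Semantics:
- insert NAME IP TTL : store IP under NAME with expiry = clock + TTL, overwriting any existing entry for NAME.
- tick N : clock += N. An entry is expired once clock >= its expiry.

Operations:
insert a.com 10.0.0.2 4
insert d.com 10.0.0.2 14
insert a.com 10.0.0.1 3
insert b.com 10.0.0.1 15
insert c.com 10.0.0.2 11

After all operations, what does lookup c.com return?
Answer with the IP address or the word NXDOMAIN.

Op 1: insert a.com -> 10.0.0.2 (expiry=0+4=4). clock=0
Op 2: insert d.com -> 10.0.0.2 (expiry=0+14=14). clock=0
Op 3: insert a.com -> 10.0.0.1 (expiry=0+3=3). clock=0
Op 4: insert b.com -> 10.0.0.1 (expiry=0+15=15). clock=0
Op 5: insert c.com -> 10.0.0.2 (expiry=0+11=11). clock=0
lookup c.com: present, ip=10.0.0.2 expiry=11 > clock=0

Answer: 10.0.0.2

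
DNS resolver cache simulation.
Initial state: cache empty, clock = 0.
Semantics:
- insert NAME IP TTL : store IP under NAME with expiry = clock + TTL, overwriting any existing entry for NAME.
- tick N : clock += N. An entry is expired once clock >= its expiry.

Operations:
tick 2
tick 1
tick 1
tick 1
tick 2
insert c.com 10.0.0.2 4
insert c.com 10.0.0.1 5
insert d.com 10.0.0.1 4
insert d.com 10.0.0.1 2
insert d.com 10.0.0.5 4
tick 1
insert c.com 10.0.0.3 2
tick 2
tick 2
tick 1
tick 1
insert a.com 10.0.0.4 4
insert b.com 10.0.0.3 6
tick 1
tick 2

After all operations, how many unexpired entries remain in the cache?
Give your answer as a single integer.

Answer: 2

Derivation:
Op 1: tick 2 -> clock=2.
Op 2: tick 1 -> clock=3.
Op 3: tick 1 -> clock=4.
Op 4: tick 1 -> clock=5.
Op 5: tick 2 -> clock=7.
Op 6: insert c.com -> 10.0.0.2 (expiry=7+4=11). clock=7
Op 7: insert c.com -> 10.0.0.1 (expiry=7+5=12). clock=7
Op 8: insert d.com -> 10.0.0.1 (expiry=7+4=11). clock=7
Op 9: insert d.com -> 10.0.0.1 (expiry=7+2=9). clock=7
Op 10: insert d.com -> 10.0.0.5 (expiry=7+4=11). clock=7
Op 11: tick 1 -> clock=8.
Op 12: insert c.com -> 10.0.0.3 (expiry=8+2=10). clock=8
Op 13: tick 2 -> clock=10. purged={c.com}
Op 14: tick 2 -> clock=12. purged={d.com}
Op 15: tick 1 -> clock=13.
Op 16: tick 1 -> clock=14.
Op 17: insert a.com -> 10.0.0.4 (expiry=14+4=18). clock=14
Op 18: insert b.com -> 10.0.0.3 (expiry=14+6=20). clock=14
Op 19: tick 1 -> clock=15.
Op 20: tick 2 -> clock=17.
Final cache (unexpired): {a.com,b.com} -> size=2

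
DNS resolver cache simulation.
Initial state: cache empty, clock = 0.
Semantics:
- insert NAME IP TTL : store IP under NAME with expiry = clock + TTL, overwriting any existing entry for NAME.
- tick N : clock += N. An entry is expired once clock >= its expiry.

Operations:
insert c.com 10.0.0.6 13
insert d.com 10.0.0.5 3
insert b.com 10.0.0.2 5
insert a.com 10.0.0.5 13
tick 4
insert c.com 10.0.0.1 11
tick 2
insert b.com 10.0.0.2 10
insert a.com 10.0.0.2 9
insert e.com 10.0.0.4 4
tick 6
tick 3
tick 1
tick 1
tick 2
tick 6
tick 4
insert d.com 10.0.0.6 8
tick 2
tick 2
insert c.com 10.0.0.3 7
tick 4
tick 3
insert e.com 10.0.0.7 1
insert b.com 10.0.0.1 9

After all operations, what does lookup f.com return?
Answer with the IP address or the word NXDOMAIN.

Answer: NXDOMAIN

Derivation:
Op 1: insert c.com -> 10.0.0.6 (expiry=0+13=13). clock=0
Op 2: insert d.com -> 10.0.0.5 (expiry=0+3=3). clock=0
Op 3: insert b.com -> 10.0.0.2 (expiry=0+5=5). clock=0
Op 4: insert a.com -> 10.0.0.5 (expiry=0+13=13). clock=0
Op 5: tick 4 -> clock=4. purged={d.com}
Op 6: insert c.com -> 10.0.0.1 (expiry=4+11=15). clock=4
Op 7: tick 2 -> clock=6. purged={b.com}
Op 8: insert b.com -> 10.0.0.2 (expiry=6+10=16). clock=6
Op 9: insert a.com -> 10.0.0.2 (expiry=6+9=15). clock=6
Op 10: insert e.com -> 10.0.0.4 (expiry=6+4=10). clock=6
Op 11: tick 6 -> clock=12. purged={e.com}
Op 12: tick 3 -> clock=15. purged={a.com,c.com}
Op 13: tick 1 -> clock=16. purged={b.com}
Op 14: tick 1 -> clock=17.
Op 15: tick 2 -> clock=19.
Op 16: tick 6 -> clock=25.
Op 17: tick 4 -> clock=29.
Op 18: insert d.com -> 10.0.0.6 (expiry=29+8=37). clock=29
Op 19: tick 2 -> clock=31.
Op 20: tick 2 -> clock=33.
Op 21: insert c.com -> 10.0.0.3 (expiry=33+7=40). clock=33
Op 22: tick 4 -> clock=37. purged={d.com}
Op 23: tick 3 -> clock=40. purged={c.com}
Op 24: insert e.com -> 10.0.0.7 (expiry=40+1=41). clock=40
Op 25: insert b.com -> 10.0.0.1 (expiry=40+9=49). clock=40
lookup f.com: not in cache (expired or never inserted)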